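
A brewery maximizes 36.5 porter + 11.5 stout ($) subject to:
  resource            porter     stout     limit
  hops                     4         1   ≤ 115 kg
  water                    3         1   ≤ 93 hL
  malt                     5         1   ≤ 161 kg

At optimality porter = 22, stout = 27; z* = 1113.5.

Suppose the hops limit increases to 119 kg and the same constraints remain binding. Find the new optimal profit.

1121.5

Binding: hops and water. Non-binding: malt (24 unused).
Since malt is not tight, its dual is 0.
The binding rows give the dual system: 4·y_hops + 3·y_water = 36.5 and 1·y_hops + 1·y_water = 11.5.
This yields shadow prices y_hops = 2, y_water = 9.5.
Δz = y_hops·Δb = 2 × (4) = 8, so new z* = 1113.5 + 8 = 1121.5.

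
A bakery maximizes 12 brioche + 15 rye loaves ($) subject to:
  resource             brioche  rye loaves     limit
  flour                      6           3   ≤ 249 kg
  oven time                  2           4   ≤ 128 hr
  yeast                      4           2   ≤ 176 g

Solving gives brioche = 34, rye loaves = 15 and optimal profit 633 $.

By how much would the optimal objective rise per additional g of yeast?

0

Binding: flour and oven time. Non-binding: yeast (10 unused).
Since yeast is not tight, its dual is 0.
Dual feasibility on the basic columns requires 6·y_flour + 2·y_oven time = 12, 3·y_flour + 4·y_oven time = 15.
→ y_flour = 1 and y_oven time = 3.
Shadow price of yeast = 0.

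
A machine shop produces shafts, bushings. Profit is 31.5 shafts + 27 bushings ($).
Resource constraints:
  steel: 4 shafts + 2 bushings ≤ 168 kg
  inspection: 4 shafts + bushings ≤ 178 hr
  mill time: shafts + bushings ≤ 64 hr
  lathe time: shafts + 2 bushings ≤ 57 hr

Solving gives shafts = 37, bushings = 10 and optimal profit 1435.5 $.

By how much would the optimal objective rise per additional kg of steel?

6

Binding: steel and lathe time. Non-binding: inspection (20 unused), mill time (17 unused).
Slack constraints have shadow price 0 (complementary slackness).
Dual feasibility on the basic columns requires 4·y_steel + 1·y_lathe time = 31.5, 2·y_steel + 2·y_lathe time = 27.
→ y_steel = 6 and y_lathe time = 7.5.
Shadow price of steel = 6.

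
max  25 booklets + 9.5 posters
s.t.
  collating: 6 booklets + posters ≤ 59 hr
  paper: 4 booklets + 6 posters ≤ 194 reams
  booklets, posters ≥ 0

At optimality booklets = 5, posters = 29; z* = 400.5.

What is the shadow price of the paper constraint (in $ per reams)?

1

At the optimum: collating uses 59 of 59 (binding); paper uses 194 of 194 (binding).
Dual feasibility on the basic columns requires 6·y_collating + 4·y_paper = 25, 1·y_collating + 6·y_paper = 9.5.
Solving: y_collating = 3.5, y_paper = 1.
Shadow price of paper = 1.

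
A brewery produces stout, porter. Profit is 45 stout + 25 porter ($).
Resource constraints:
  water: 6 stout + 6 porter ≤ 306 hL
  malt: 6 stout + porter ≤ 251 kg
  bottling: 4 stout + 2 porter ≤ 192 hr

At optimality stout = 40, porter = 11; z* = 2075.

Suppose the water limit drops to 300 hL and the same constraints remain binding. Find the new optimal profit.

Binding: water and malt. Non-binding: bottling (10 unused).
Slack constraints have shadow price 0 (complementary slackness).
From A_Bᵀ y = c: 6·y_water + 6·y_malt = 45; 6·y_water + 1·y_malt = 25.
→ y_water = 3.5 and y_malt = 4.
Δz = y_water·Δb = 3.5 × (-6) = -21, so new z* = 2075 − 21 = 2054.

2054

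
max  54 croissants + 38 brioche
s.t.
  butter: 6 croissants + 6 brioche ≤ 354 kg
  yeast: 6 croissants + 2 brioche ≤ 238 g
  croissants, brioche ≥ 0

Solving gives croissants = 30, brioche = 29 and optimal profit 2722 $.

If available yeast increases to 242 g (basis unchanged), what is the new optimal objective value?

Both butter and yeast are binding at x*.
From A_Bᵀ y = c: 6·y_butter + 6·y_yeast = 54; 6·y_butter + 2·y_yeast = 38.
This yields shadow prices y_butter = 5, y_yeast = 4.
Δz = y_yeast·Δb = 4 × (4) = 16, so new z* = 2722 + 16 = 2738.

2738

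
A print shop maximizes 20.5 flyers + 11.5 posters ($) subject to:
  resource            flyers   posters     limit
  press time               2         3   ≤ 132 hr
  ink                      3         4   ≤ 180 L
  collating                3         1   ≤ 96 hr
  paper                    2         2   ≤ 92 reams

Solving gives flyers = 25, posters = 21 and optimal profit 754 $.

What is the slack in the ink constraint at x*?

ink used = 3·25 + 4·21 = 159; slack = 180 − 159 = 21.

21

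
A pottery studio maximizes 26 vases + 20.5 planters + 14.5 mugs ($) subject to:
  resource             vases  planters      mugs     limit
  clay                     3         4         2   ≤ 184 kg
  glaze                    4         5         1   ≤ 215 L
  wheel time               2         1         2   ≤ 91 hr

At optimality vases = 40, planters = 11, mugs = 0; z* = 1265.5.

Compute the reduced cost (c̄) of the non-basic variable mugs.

Check each constraint at x*: clay 164/184 (slack 20); glaze 215/215 (tight); wheel time 91/91 (tight).
Since clay is not tight, its dual is 0.
Dual feasibility on the basic columns requires 4·y_glaze + 2·y_wheel time = 26, 5·y_glaze + 1·y_wheel time = 20.5.
This yields shadow prices y_glaze = 2.5, y_wheel time = 8.
Reduced cost of mugs: c₃ − yᵀa₃ = 14.5 − (2.5·1 + 8·2) = 14.5 − 18.5 = -4.

-4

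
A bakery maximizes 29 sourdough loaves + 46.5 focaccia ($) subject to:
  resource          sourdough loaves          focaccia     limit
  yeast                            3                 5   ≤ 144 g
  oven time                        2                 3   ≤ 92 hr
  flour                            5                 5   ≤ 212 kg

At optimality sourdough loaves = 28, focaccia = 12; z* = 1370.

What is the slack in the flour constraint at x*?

flour used = 5·28 + 5·12 = 200; slack = 212 − 200 = 12.

12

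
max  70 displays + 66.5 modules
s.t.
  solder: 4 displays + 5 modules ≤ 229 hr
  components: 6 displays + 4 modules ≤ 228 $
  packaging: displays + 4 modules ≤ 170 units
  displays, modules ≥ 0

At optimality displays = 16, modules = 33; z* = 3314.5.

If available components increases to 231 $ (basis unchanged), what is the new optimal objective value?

At the optimum: solder uses 229 of 229 (binding); components uses 228 of 228 (binding); packaging uses 148 of 170 (slack = 22).
Slack constraints have shadow price 0 (complementary slackness).
From A_Bᵀ y = c: 4·y_solder + 6·y_components = 70; 5·y_solder + 4·y_components = 66.5.
This yields shadow prices y_solder = 8.5, y_components = 6.
Δz = y_components·Δb = 6 × (3) = 18, so new z* = 3314.5 + 18 = 3332.5.

3332.5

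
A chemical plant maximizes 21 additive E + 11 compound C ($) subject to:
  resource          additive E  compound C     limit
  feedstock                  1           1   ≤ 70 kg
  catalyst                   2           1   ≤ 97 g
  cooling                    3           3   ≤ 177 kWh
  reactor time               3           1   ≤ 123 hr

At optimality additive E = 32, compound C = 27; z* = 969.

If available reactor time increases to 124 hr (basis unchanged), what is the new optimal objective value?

974

Binding: cooling and reactor time. Non-binding: feedstock (11 unused), catalyst (6 unused).
By complementary slackness, y = 0 for the non-binding constraints.
From A_Bᵀ y = c: 3·y_cooling + 3·y_reactor time = 21; 3·y_cooling + 1·y_reactor time = 11.
This yields shadow prices y_cooling = 2, y_reactor time = 5.
Δz = y_reactor time·Δb = 5 × (1) = 5, so new z* = 969 + 5 = 974.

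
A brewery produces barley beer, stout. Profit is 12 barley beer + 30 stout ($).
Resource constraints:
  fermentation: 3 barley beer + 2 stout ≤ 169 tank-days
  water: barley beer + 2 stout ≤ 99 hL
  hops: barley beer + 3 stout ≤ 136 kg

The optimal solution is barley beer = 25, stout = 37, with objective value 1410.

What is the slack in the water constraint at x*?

0

water used = 1·25 + 2·37 = 99; slack = 99 − 99 = 0.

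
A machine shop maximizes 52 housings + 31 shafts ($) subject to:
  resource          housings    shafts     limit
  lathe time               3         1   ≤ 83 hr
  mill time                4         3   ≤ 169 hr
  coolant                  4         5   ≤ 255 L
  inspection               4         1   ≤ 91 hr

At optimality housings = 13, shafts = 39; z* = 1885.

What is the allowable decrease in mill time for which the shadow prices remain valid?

78

Binding constraints: mill time, inspection. The basis is B = [[4,3],[4,1]] with det -8.
Per unit decrease in mill time, x* moves by d = (0.125, -0.5).
The basis stays optimal until shafts reaches 0; allowable decrease = 78 hr.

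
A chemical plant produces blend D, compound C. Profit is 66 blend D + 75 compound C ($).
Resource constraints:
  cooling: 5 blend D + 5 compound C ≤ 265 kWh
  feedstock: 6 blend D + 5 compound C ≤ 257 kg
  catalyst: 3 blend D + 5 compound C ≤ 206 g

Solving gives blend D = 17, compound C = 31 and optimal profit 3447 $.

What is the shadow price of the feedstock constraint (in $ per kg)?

At the optimum: cooling uses 240 of 265 (slack = 25); feedstock uses 257 of 257 (binding); catalyst uses 206 of 206 (binding).
Slack constraints have shadow price 0 (complementary slackness).
Dual feasibility on the basic columns requires 6·y_feedstock + 3·y_catalyst = 66, 5·y_feedstock + 5·y_catalyst = 75.
Solving: y_feedstock = 7, y_catalyst = 8.
Shadow price of feedstock = 7.

7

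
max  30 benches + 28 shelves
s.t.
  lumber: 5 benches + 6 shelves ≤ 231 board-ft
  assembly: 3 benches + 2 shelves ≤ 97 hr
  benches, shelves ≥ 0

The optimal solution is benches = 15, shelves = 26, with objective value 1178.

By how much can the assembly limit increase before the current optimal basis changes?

Binding constraints: lumber, assembly. The basis is B = [[5,6],[3,2]] with det -8.
Per unit increase in assembly, x* moves by d = (0.75, -0.625).
The basis stays optimal until shelves reaches 0; allowable increase = 41.6 hr.

41.6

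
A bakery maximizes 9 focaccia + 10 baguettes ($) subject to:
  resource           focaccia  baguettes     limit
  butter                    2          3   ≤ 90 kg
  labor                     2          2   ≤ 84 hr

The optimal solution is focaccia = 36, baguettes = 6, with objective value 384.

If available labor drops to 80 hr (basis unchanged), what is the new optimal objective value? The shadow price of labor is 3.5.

370

Δb = -4, so new z* = 384 + (3.5)·(-4) = 384 − 14 = 370.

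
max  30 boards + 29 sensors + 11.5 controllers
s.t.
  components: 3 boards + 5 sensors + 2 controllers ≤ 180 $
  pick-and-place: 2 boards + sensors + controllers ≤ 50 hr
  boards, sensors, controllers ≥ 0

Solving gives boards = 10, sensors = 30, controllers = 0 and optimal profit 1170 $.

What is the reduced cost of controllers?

Check each constraint at x*: components 180/180 (tight); pick-and-place 50/50 (tight).
From A_Bᵀ y = c: 3·y_components + 2·y_pick-and-place = 30; 5·y_components + 1·y_pick-and-place = 29.
→ y_components = 4 and y_pick-and-place = 9.
Reduced cost of controllers: c₃ − yᵀa₃ = 11.5 − (4·2 + 9·1) = 11.5 − 17 = -5.5.

-5.5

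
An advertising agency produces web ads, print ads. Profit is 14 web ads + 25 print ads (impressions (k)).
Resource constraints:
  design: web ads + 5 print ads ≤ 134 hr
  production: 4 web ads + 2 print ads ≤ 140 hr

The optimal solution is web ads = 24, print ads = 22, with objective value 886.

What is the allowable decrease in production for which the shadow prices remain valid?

Binding constraints: design, production. The basis is B = [[1,5],[4,2]] with det -18.
Per unit decrease in production, x* moves by d = (-0.2778, 0.0556).
The basis stays optimal until web ads reaches 0; allowable decrease = 86.4 hr.

86.4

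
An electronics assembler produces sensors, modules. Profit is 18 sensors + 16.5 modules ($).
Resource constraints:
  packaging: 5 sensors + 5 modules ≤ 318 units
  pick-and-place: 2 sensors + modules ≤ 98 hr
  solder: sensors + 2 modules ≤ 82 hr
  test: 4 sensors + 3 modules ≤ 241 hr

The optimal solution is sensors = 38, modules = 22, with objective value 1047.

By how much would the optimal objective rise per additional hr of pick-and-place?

6.5

At the optimum: packaging uses 300 of 318 (slack = 18); pick-and-place uses 98 of 98 (binding); solder uses 82 of 82 (binding); test uses 218 of 241 (slack = 23).
Slack constraints have shadow price 0 (complementary slackness).
The binding rows give the dual system: 2·y_pick-and-place + 1·y_solder = 18 and 1·y_pick-and-place + 2·y_solder = 16.5.
Solving: y_pick-and-place = 6.5, y_solder = 5.
Shadow price of pick-and-place = 6.5.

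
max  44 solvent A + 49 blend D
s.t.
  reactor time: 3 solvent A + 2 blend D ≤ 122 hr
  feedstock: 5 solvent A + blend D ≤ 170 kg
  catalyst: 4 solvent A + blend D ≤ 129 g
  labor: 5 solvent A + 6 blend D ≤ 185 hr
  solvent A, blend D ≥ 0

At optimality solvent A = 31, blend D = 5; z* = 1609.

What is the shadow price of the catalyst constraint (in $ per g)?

1

At the optimum: reactor time uses 103 of 122 (slack = 19); feedstock uses 160 of 170 (slack = 10); catalyst uses 129 of 129 (binding); labor uses 185 of 185 (binding).
Since reactor time, feedstock are not tight, their duals are 0.
From A_Bᵀ y = c: 4·y_catalyst + 5·y_labor = 44; 1·y_catalyst + 6·y_labor = 49.
→ y_catalyst = 1 and y_labor = 8.
Shadow price of catalyst = 1.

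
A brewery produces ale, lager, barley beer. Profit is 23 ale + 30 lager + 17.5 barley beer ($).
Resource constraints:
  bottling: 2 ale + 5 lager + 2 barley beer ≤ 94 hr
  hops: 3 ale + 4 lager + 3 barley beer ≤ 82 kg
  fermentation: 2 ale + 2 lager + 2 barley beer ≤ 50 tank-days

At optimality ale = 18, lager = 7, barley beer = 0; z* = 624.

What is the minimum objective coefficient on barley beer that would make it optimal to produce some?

Binding: hops and fermentation. Non-binding: bottling (23 unused).
By complementary slackness, y = 0 for the non-binding constraint.
Dual feasibility on the basic columns requires 3·y_hops + 2·y_fermentation = 23, 4·y_hops + 2·y_fermentation = 30.
→ y_hops = 7 and y_fermentation = 1.
barley beer enters the basis when its profit ≥ yᵀa₃ = 7·3 + 1·2 = 23.

23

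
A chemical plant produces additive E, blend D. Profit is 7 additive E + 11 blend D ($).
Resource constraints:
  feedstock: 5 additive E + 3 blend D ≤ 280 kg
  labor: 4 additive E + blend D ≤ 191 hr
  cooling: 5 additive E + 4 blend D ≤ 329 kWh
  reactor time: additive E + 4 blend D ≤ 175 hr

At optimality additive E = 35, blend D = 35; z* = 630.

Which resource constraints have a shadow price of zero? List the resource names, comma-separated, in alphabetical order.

feedstock: 280/280 (binding)
labor: 175/191 (slack 16)
cooling: 315/329 (slack 14)
reactor time: 175/175 (binding)
By complementary slackness, a constraint with positive slack has shadow price 0 → cooling, labor.

cooling, labor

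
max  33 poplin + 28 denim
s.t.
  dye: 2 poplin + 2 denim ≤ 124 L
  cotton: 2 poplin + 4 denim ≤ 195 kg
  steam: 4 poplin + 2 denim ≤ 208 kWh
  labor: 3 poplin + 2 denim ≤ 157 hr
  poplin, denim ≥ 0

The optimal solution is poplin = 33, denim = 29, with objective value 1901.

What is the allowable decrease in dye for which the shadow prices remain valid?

Binding constraints: dye, labor. The basis is B = [[2,2],[3,2]] with det -2.
Per unit decrease in dye, x* moves by d = (1, -1.5).
The basis stays optimal until steam becomes binding; allowable decrease = 18 L.

18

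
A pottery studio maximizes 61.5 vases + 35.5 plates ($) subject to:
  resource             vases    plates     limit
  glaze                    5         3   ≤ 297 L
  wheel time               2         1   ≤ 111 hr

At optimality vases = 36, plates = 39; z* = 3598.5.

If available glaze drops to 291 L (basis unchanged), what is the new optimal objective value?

3541.5

Both glaze and wheel time are binding at x*.
The binding rows give the dual system: 5·y_glaze + 2·y_wheel time = 61.5 and 3·y_glaze + 1·y_wheel time = 35.5.
Solving: y_glaze = 9.5, y_wheel time = 7.
Δz = y_glaze·Δb = 9.5 × (-6) = -57, so new z* = 3598.5 − 57 = 3541.5.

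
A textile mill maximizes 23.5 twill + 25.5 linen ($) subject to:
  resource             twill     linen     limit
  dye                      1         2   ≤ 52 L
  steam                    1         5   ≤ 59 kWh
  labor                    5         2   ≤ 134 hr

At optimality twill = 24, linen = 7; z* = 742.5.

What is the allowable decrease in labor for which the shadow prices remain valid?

Binding constraints: steam, labor. The basis is B = [[1,5],[5,2]] with det -23.
Per unit decrease in labor, x* moves by d = (-0.2174, 0.0435).
The basis stays optimal until twill reaches 0; allowable decrease = 110.4 hr.

110.4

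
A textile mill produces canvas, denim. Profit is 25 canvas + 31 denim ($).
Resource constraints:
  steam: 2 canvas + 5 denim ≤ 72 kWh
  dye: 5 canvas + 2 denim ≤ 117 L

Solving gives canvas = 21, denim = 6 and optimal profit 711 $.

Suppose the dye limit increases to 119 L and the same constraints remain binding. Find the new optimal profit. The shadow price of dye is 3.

Δb = 2, so new z* = 711 + (3)·(2) = 711 + 6 = 717.

717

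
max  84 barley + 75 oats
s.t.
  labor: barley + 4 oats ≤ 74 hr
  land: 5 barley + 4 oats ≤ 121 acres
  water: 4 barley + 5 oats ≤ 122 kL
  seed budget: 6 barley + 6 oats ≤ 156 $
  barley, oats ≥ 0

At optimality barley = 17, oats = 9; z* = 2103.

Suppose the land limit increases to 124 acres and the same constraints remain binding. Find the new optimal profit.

Binding: land and seed budget. Non-binding: labor (21 unused), water (9 unused).
Slack constraints have shadow price 0 (complementary slackness).
Dual feasibility on the basic columns requires 5·y_land + 6·y_seed budget = 84, 4·y_land + 6·y_seed budget = 75.
→ y_land = 9 and y_seed budget = 6.5.
Δz = y_land·Δb = 9 × (3) = 27, so new z* = 2103 + 27 = 2130.

2130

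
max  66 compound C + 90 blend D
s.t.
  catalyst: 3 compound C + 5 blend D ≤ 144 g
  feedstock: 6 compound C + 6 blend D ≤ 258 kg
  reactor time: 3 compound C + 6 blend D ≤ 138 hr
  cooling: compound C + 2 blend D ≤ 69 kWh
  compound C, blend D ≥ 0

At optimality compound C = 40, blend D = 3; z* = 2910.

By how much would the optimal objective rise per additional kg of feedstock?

Binding: feedstock and reactor time. Non-binding: catalyst (9 unused), cooling (23 unused).
Slack constraints have shadow price 0 (complementary slackness).
Dual feasibility on the basic columns requires 6·y_feedstock + 3·y_reactor time = 66, 6·y_feedstock + 6·y_reactor time = 90.
→ y_feedstock = 7 and y_reactor time = 8.
Shadow price of feedstock = 7.

7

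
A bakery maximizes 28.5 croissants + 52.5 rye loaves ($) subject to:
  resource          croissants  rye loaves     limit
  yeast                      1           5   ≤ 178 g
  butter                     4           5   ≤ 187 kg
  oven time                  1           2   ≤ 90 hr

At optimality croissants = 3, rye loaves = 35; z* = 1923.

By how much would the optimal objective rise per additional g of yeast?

Binding: yeast and butter. Non-binding: oven time (17 unused).
Since oven time is not tight, its dual is 0.
Dual feasibility on the basic columns requires 1·y_yeast + 4·y_butter = 28.5, 5·y_yeast + 5·y_butter = 52.5.
→ y_yeast = 4.5 and y_butter = 6.
Shadow price of yeast = 4.5.

4.5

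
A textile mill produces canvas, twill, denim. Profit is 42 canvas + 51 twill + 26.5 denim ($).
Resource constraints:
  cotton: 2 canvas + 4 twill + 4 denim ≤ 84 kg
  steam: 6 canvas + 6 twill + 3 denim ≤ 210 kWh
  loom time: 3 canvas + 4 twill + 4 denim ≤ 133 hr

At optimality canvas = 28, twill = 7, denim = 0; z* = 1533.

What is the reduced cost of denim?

-8

Binding: cotton and steam. Non-binding: loom time (21 unused).
Slack constraints have shadow price 0 (complementary slackness).
Dual feasibility on the basic columns requires 2·y_cotton + 6·y_steam = 42, 4·y_cotton + 6·y_steam = 51.
→ y_cotton = 4.5 and y_steam = 5.5.
Reduced cost of denim: c₃ − yᵀa₃ = 26.5 − (4.5·4 + 5.5·3) = 26.5 − 34.5 = -8.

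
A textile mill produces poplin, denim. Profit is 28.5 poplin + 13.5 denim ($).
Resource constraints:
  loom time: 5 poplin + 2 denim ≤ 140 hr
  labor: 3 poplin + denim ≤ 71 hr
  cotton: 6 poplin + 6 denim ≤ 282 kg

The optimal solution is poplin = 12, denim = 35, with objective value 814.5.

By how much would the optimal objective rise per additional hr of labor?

7.5

Binding: labor and cotton. Non-binding: loom time (10 unused).
By complementary slackness, y = 0 for the non-binding constraint.
The binding rows give the dual system: 3·y_labor + 6·y_cotton = 28.5 and 1·y_labor + 6·y_cotton = 13.5.
This yields shadow prices y_labor = 7.5, y_cotton = 1.
Shadow price of labor = 7.5.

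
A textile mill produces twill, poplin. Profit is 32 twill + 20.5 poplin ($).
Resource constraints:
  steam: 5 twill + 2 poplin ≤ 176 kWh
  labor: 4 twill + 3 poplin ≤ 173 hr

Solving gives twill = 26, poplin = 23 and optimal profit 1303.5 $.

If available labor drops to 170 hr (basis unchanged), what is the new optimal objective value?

Both steam and labor are binding at x*.
From A_Bᵀ y = c: 5·y_steam + 4·y_labor = 32; 2·y_steam + 3·y_labor = 20.5.
Solving: y_steam = 2, y_labor = 5.5.
Δz = y_labor·Δb = 5.5 × (-3) = -16.5, so new z* = 1303.5 − 16.5 = 1287.

1287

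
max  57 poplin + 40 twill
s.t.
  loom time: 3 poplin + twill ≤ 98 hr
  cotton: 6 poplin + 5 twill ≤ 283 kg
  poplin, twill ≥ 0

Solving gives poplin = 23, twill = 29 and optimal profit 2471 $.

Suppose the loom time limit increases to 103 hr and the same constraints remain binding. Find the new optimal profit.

2496

At the optimum: loom time uses 98 of 98 (binding); cotton uses 283 of 283 (binding).
From A_Bᵀ y = c: 3·y_loom time + 6·y_cotton = 57; 1·y_loom time + 5·y_cotton = 40.
→ y_loom time = 5 and y_cotton = 7.
Δz = y_loom time·Δb = 5 × (5) = 25, so new z* = 2471 + 25 = 2496.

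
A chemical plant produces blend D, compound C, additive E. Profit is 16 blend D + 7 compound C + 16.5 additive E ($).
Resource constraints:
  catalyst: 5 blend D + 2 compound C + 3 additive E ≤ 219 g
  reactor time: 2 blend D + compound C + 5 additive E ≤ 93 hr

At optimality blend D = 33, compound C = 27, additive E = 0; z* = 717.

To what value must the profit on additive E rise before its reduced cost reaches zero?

21

Both catalyst and reactor time are binding at x*.
Dual feasibility on the basic columns requires 5·y_catalyst + 2·y_reactor time = 16, 2·y_catalyst + 1·y_reactor time = 7.
This yields shadow prices y_catalyst = 2, y_reactor time = 3.
additive E enters the basis when its profit ≥ yᵀa₃ = 2·3 + 3·5 = 21.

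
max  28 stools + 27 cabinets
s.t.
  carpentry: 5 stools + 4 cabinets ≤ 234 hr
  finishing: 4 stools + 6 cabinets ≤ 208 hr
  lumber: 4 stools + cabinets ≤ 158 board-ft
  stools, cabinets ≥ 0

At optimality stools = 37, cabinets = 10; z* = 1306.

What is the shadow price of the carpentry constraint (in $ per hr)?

Binding: finishing and lumber. Non-binding: carpentry (9 unused).
Slack constraints have shadow price 0 (complementary slackness).
The binding rows give the dual system: 4·y_finishing + 4·y_lumber = 28 and 6·y_finishing + 1·y_lumber = 27.
→ y_finishing = 4 and y_lumber = 3.
Shadow price of carpentry = 0.

0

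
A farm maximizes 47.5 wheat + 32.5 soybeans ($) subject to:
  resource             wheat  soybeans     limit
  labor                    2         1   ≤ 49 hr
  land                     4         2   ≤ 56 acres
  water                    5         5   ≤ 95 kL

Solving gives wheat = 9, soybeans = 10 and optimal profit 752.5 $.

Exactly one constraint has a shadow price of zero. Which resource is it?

labor

labor: 28/49 (slack 21)
land: 56/56 (binding)
water: 95/95 (binding)
By complementary slackness, a constraint with positive slack has shadow price 0 → labor.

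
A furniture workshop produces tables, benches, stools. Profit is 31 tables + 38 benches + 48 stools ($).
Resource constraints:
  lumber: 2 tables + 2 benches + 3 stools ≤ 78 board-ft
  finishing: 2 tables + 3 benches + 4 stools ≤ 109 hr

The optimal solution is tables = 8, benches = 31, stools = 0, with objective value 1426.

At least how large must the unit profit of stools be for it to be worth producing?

53.5

Check each constraint at x*: lumber 78/78 (tight); finishing 109/109 (tight).
Dual feasibility on the basic columns requires 2·y_lumber + 2·y_finishing = 31, 2·y_lumber + 3·y_finishing = 38.
→ y_lumber = 8.5 and y_finishing = 7.
stools enters the basis when its profit ≥ yᵀa₃ = 8.5·3 + 7·4 = 53.5.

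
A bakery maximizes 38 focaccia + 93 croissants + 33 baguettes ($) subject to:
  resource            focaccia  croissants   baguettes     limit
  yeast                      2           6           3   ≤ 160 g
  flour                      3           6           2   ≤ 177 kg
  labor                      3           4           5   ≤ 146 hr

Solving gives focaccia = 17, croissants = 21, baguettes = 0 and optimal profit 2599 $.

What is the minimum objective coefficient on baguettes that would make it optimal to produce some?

At the optimum: yeast uses 160 of 160 (binding); flour uses 177 of 177 (binding); labor uses 135 of 146 (slack = 11).
Slack constraints have shadow price 0 (complementary slackness).
The binding rows give the dual system: 2·y_yeast + 3·y_flour = 38 and 6·y_yeast + 6·y_flour = 93.
Solving: y_yeast = 8.5, y_flour = 7.
baguettes enters the basis when its profit ≥ yᵀa₃ = 8.5·3 + 7·2 = 39.5.

39.5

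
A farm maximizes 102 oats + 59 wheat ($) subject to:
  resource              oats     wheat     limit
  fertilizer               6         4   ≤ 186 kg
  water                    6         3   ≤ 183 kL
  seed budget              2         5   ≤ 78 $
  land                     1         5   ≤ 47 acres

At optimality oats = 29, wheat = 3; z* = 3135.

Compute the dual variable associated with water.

9

At the optimum: fertilizer uses 186 of 186 (binding); water uses 183 of 183 (binding); seed budget uses 73 of 78 (slack = 5); land uses 44 of 47 (slack = 3).
Since seed budget, land are not tight, their duals are 0.
From A_Bᵀ y = c: 6·y_fertilizer + 6·y_water = 102; 4·y_fertilizer + 3·y_water = 59.
→ y_fertilizer = 8 and y_water = 9.
Shadow price of water = 9.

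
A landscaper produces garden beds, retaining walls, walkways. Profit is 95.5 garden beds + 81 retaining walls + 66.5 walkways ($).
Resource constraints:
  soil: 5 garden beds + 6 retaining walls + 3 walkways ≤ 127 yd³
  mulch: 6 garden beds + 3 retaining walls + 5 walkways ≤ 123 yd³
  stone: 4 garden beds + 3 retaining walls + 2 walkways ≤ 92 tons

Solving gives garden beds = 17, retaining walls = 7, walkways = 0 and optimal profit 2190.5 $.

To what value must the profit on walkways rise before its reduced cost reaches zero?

Binding: soil and mulch. Non-binding: stone (3 unused).
Slack constraints have shadow price 0 (complementary slackness).
From A_Bᵀ y = c: 5·y_soil + 6·y_mulch = 95.5; 6·y_soil + 3·y_mulch = 81.
Solving: y_soil = 9.5, y_mulch = 8.
walkways enters the basis when its profit ≥ yᵀa₃ = 9.5·3 + 8·5 = 68.5.

68.5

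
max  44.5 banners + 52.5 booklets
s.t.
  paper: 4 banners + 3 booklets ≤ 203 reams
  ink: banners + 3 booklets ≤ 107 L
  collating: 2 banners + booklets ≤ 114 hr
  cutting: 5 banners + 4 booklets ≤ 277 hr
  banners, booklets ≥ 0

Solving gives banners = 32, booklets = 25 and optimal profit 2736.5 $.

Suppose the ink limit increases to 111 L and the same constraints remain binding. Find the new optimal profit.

2770.5

At the optimum: paper uses 203 of 203 (binding); ink uses 107 of 107 (binding); collating uses 89 of 114 (slack = 25); cutting uses 260 of 277 (slack = 17).
Slack constraints have shadow price 0 (complementary slackness).
From A_Bᵀ y = c: 4·y_paper + 1·y_ink = 44.5; 3·y_paper + 3·y_ink = 52.5.
Solving: y_paper = 9, y_ink = 8.5.
Δz = y_ink·Δb = 8.5 × (4) = 34, so new z* = 2736.5 + 34 = 2770.5.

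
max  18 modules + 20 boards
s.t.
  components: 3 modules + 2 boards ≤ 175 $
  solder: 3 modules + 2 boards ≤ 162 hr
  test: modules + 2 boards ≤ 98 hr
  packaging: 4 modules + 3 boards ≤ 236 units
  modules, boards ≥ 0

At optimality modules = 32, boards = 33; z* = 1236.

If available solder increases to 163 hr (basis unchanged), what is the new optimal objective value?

1240

Binding: solder and test. Non-binding: components (13 unused), packaging (9 unused).
By complementary slackness, y = 0 for the non-binding constraints.
From A_Bᵀ y = c: 3·y_solder + 1·y_test = 18; 2·y_solder + 2·y_test = 20.
This yields shadow prices y_solder = 4, y_test = 6.
Δz = y_solder·Δb = 4 × (1) = 4, so new z* = 1236 + 4 = 1240.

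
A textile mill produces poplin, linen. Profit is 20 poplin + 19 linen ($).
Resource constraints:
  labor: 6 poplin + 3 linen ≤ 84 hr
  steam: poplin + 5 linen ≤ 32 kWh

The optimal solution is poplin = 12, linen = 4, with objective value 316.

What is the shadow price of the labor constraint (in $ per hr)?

3

Check each constraint at x*: labor 84/84 (tight); steam 32/32 (tight).
Dual feasibility on the basic columns requires 6·y_labor + 1·y_steam = 20, 3·y_labor + 5·y_steam = 19.
→ y_labor = 3 and y_steam = 2.
Shadow price of labor = 3.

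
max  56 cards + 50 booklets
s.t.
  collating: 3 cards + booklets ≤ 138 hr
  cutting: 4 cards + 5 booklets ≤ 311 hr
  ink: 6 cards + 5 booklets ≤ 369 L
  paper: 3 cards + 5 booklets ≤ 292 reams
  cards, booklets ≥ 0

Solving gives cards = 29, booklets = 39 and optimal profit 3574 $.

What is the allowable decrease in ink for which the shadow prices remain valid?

Binding constraints: cutting, ink. The basis is B = [[4,5],[6,5]] with det -10.
Per unit decrease in ink, x* moves by d = (-0.5, 0.4).
The basis stays optimal until paper becomes binding; allowable decrease = 20 L.

20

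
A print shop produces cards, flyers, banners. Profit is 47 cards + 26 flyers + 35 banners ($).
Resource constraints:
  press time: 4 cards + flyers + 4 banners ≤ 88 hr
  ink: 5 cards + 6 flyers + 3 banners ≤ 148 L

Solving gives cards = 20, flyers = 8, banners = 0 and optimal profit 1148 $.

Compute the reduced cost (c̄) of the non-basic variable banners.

-6

At the optimum: press time uses 88 of 88 (binding); ink uses 148 of 148 (binding).
From A_Bᵀ y = c: 4·y_press time + 5·y_ink = 47; 1·y_press time + 6·y_ink = 26.
Solving: y_press time = 8, y_ink = 3.
Reduced cost of banners: c₃ − yᵀa₃ = 35 − (8·4 + 3·3) = 35 − 41 = -6.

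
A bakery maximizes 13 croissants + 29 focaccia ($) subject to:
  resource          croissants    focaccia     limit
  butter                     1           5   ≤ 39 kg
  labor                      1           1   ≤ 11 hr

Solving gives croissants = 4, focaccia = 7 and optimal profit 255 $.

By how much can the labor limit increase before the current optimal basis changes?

28

Binding constraints: butter, labor. The basis is B = [[1,5],[1,1]] with det -4.
Per unit increase in labor, x* moves by d = (1.25, -0.25).
The basis stays optimal until focaccia reaches 0; allowable increase = 28 hr.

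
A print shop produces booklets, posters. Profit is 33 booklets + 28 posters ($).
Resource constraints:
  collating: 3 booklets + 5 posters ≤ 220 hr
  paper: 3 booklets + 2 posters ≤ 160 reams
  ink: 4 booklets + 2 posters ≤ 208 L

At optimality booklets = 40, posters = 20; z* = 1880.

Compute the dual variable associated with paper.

9

Check each constraint at x*: collating 220/220 (tight); paper 160/160 (tight); ink 200/208 (slack 8).
By complementary slackness, y = 0 for the non-binding constraint.
Dual feasibility on the basic columns requires 3·y_collating + 3·y_paper = 33, 5·y_collating + 2·y_paper = 28.
→ y_collating = 2 and y_paper = 9.
Shadow price of paper = 9.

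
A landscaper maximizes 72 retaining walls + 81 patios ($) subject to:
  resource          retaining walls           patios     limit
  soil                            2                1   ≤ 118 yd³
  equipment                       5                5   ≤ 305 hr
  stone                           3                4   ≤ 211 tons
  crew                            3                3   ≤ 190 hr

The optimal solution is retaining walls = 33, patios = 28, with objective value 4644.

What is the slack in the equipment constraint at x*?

equipment used = 5·33 + 5·28 = 305; slack = 305 − 305 = 0.

0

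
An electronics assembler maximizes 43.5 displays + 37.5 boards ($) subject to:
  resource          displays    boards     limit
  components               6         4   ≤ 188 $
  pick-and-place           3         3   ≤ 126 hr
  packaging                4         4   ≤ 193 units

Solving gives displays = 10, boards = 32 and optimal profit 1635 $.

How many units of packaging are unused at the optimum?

packaging used = 4·10 + 4·32 = 168; slack = 193 − 168 = 25.

25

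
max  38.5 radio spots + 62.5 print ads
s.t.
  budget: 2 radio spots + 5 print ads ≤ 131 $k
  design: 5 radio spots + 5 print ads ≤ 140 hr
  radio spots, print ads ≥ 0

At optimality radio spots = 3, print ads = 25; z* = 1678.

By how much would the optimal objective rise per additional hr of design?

4.5

At the optimum: budget uses 131 of 131 (binding); design uses 140 of 140 (binding).
From A_Bᵀ y = c: 2·y_budget + 5·y_design = 38.5; 5·y_budget + 5·y_design = 62.5.
Solving: y_budget = 8, y_design = 4.5.
Shadow price of design = 4.5.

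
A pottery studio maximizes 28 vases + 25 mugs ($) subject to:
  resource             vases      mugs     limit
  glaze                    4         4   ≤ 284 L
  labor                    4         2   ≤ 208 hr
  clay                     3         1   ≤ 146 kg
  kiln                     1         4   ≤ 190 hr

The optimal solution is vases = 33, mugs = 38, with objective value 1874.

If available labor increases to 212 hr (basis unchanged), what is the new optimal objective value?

1880

Check each constraint at x*: glaze 284/284 (tight); labor 208/208 (tight); clay 137/146 (slack 9); kiln 185/190 (slack 5).
By complementary slackness, y = 0 for the non-binding constraints.
The binding rows give the dual system: 4·y_glaze + 4·y_labor = 28 and 4·y_glaze + 2·y_labor = 25.
This yields shadow prices y_glaze = 5.5, y_labor = 1.5.
Δz = y_labor·Δb = 1.5 × (4) = 6, so new z* = 1874 + 6 = 1880.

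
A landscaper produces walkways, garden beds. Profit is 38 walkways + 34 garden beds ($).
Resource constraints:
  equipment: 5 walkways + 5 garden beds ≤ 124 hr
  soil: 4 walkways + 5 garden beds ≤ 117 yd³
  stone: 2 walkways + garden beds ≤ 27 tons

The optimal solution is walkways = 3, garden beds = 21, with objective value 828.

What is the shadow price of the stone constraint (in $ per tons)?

9

Check each constraint at x*: equipment 120/124 (slack 4); soil 117/117 (tight); stone 27/27 (tight).
Since equipment is not tight, its dual is 0.
The binding rows give the dual system: 4·y_soil + 2·y_stone = 38 and 5·y_soil + 1·y_stone = 34.
Solving: y_soil = 5, y_stone = 9.
Shadow price of stone = 9.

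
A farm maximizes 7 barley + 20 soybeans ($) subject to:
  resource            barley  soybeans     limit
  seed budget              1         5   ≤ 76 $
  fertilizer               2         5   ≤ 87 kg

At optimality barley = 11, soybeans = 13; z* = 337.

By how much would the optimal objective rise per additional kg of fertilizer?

At the optimum: seed budget uses 76 of 76 (binding); fertilizer uses 87 of 87 (binding).
The binding rows give the dual system: 1·y_seed budget + 2·y_fertilizer = 7 and 5·y_seed budget + 5·y_fertilizer = 20.
Solving: y_seed budget = 1, y_fertilizer = 3.
Shadow price of fertilizer = 3.

3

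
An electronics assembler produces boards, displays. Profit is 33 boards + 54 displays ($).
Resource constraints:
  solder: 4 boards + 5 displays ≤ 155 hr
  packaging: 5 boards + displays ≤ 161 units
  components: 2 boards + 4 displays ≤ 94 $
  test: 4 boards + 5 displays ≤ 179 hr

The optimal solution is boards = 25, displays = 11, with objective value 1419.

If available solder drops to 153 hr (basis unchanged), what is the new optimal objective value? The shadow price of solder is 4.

1411

Δb = -2, so new z* = 1419 + (4)·(-2) = 1419 − 8 = 1411.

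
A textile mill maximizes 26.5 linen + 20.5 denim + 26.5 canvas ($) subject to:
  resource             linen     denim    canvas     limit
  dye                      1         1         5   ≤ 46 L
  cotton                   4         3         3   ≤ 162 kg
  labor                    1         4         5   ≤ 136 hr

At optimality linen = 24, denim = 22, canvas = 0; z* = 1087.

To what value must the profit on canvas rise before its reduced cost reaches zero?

Binding: dye and cotton. Non-binding: labor (24 unused).
Slack constraints have shadow price 0 (complementary slackness).
The binding rows give the dual system: 1·y_dye + 4·y_cotton = 26.5 and 1·y_dye + 3·y_cotton = 20.5.
This yields shadow prices y_dye = 2.5, y_cotton = 6.
canvas enters the basis when its profit ≥ yᵀa₃ = 2.5·5 + 6·3 = 30.5.

30.5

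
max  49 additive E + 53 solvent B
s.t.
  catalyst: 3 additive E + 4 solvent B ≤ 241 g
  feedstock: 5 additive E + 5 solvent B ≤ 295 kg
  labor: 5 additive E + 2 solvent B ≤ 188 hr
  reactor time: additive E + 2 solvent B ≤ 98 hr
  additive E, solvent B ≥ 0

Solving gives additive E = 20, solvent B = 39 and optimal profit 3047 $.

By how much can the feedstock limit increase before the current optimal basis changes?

Binding constraints: feedstock, reactor time. The basis is B = [[5,5],[1,2]] with det 5.
Per unit increase in feedstock, x* moves by d = (0.4, -0.2).
The basis stays optimal until labor becomes binding; allowable increase = 6.25 kg.

6.25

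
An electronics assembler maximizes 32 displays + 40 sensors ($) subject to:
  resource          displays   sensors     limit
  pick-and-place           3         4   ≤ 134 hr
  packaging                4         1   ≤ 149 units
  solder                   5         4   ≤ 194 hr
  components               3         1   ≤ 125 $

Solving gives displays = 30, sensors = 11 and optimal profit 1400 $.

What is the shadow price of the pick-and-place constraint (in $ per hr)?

Binding: pick-and-place and solder. Non-binding: packaging (18 unused), components (24 unused).
Slack constraints have shadow price 0 (complementary slackness).
The binding rows give the dual system: 3·y_pick-and-place + 5·y_solder = 32 and 4·y_pick-and-place + 4·y_solder = 40.
This yields shadow prices y_pick-and-place = 9, y_solder = 1.
Shadow price of pick-and-place = 9.

9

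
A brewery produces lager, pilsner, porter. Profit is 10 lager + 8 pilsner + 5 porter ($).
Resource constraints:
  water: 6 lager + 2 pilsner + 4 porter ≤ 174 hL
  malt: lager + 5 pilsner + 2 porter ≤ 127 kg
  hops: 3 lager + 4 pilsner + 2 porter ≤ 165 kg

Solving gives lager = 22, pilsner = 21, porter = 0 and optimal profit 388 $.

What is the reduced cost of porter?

At the optimum: water uses 174 of 174 (binding); malt uses 127 of 127 (binding); hops uses 150 of 165 (slack = 15).
Since hops is not tight, its dual is 0.
From A_Bᵀ y = c: 6·y_water + 1·y_malt = 10; 2·y_water + 5·y_malt = 8.
Solving: y_water = 1.5, y_malt = 1.
Reduced cost of porter: c₃ − yᵀa₃ = 5 − (1.5·4 + 1·2) = 5 − 8 = -3.

-3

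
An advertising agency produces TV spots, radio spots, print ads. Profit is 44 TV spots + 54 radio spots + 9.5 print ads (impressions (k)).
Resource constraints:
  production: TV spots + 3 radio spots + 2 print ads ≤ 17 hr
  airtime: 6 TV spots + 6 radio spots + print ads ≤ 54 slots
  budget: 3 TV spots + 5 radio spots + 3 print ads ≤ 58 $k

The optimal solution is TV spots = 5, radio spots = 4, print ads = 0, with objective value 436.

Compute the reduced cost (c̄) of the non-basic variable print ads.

-7

Binding: production and airtime. Non-binding: budget (23 unused).
Slack constraints have shadow price 0 (complementary slackness).
Dual feasibility on the basic columns requires 1·y_production + 6·y_airtime = 44, 3·y_production + 6·y_airtime = 54.
→ y_production = 5 and y_airtime = 6.5.
Reduced cost of print ads: c₃ − yᵀa₃ = 9.5 − (5·2 + 6.5·1) = 9.5 − 16.5 = -7.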